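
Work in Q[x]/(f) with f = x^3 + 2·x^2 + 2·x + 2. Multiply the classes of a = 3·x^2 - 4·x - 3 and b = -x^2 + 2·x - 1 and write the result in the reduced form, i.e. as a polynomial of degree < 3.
First multiply in Q[x] without reducing: a · b = -3·x^4 + 10·x^3 - 8·x^2 - 2·x + 3. Now divide by f(x) = x^3 + 2·x^2 + 2·x + 2, eliminating the leading term at each step:
  leading term -3·x^4: subtract (-3·x)·f(x) = -3·x^4 - 6·x^3 - 6·x^2 - 6·x, leaving 16·x^3 - 2·x^2 + 4·x + 3
  leading term 16·x^3: subtract (16)·f(x) = 16·x^3 + 32·x^2 + 32·x + 32, leaving -34·x^2 - 28·x - 29
The degree is now < 3, so this is the remainder. Hence a · b ≡ -34·x^2 - 28·x - 29 in Q[x]/(f).

Final answer: a · b ≡ -34·x^2 - 28·x - 29 (mod f(x))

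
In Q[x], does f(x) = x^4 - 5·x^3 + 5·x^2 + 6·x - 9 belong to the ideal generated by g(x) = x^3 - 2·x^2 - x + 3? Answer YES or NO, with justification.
In Q[x] the ideal (g) consists of all multiples of g, so f ∈ (g) iff g | f, i.e. iff the remainder of f on division by g is 0. Divide f by g (g is monic, so eliminate the leading term of the running remainder at each step):
  leading term x^4: subtract (x)·g(x) = x^4 - 2·x^3 - x^2 + 3·x, leaving -3·x^3 + 6·x^2 + 3·x - 9
  leading term -3·x^3: subtract (-3)·g(x) = -3·x^3 + 6·x^2 + 3·x - 9, leaving 0
The remainder is 0, so f(x) = g(x) · h(x) with h(x) = x - 3. Hence g | f, i.e. f ∈ (g).

Final answer: YES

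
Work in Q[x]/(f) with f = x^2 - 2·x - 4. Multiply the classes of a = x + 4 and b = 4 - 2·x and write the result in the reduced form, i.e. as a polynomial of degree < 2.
First multiply in Q[x] without reducing: a · b = -2·x^2 - 4·x + 16. Now divide by f(x) = x^2 - 2·x - 4, eliminating the leading term at each step:
  leading term -2·x^2: subtract (-2)·f(x) = -2·x^2 + 4·x + 8, leaving 8 - 8·x
The degree is now < 2, so this is the remainder. Hence a · b ≡ 8 - 8·x in Q[x]/(f).

Final answer: a · b ≡ 8 - 8·x (mod f(x))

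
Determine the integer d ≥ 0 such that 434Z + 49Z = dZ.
(434, 49) = (7); d = 7

In the PID Z, (a, b) is generated by gcd(a, b). Compute gcd(434, 49) with the extended Euclidean algorithm, tracking rows (r, s, t) with s·434 + t·49 = r:
  row A: (434, 1, 0)   [1·434 + 0·49 = 434]
  row B: (49, 0, 1)   [0·434 + 1·49 = 49]
  434 = 8·49 + 42   → row C = row A − 8·row B = (42, 1, −8)   [check: 1·434 − 8·49 = 42]
  49 = 1·42 + 7   → row D = row B − 1·row C = (7, −1, 9)   [check: −1·434 + 9·49 = 7]
  42 = 6·7 + 0   → remainder 0, stop. gcd = 7 (last nonzero row D).
So gcd(434, 49) = 7, with Bézout identity −1·434 + 9·49 = 7. Containment (⊇): the Bézout identity exhibits 7 as an element of (434, 49), giving (7) ⊆ (434, 49). Containment (⊆): since 7 | 434 and 7 | 49 (434 = 7·62, 49 = 7·7), every Z-linear combination of 434 and 49 is divisible by 7, so (434, 49) ⊆ (7). Therefore (434, 49) = (7), d = 7.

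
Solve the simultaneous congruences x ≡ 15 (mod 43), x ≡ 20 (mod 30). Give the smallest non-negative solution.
x ≡ 230 (mod 1290); the representative in [0, 1290) is 230

The moduli 43, 30 are pairwise coprime, so by the CRT there is a unique solution mod 43·30 = 1290.
Solve by successive substitution. Start with x ≡ 15 (mod 43).
  Combine with x ≡ 20 (mod 30): write x = 15 + 43·t and require 15 + 43·t ≡ 20 (mod 30), i.e. 43·t ≡ 20 − 15 ≡ 5 (mod 30). Since 43^(−1) ≡ 7 (mod 30) (43 ≡ 13 (mod 30)), t ≡ 7·5 ≡ 5 (mod 30). So x ≡ 15 + 43·5 = 230 (mod 1290).
Unique solution in [0, 1290): x = 230.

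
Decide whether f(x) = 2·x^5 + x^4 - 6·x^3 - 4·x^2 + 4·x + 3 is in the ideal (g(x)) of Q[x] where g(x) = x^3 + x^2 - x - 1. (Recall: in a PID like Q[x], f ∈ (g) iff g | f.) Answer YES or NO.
YES

In Q[x] the ideal (g) consists of all multiples of g, so f ∈ (g) iff g | f, i.e. iff the remainder of f on division by g is 0. Divide f by g (g is monic, so eliminate the leading term of the running remainder at each step):
  leading term 2·x^5: subtract (2·x^2)·g(x) = 2·x^5 + 2·x^4 - 2·x^3 - 2·x^2, leaving -x^4 - 4·x^3 - 2·x^2 + 4·x + 3
  leading term -x^4: subtract (-x)·g(x) = -x^4 - x^3 + x^2 + x, leaving -3·x^3 - 3·x^2 + 3·x + 3
  leading term -3·x^3: subtract (-3)·g(x) = -3·x^3 - 3·x^2 + 3·x + 3, leaving 0
The remainder is 0, so f(x) = g(x) · h(x) with h(x) = 2·x^2 - x - 3. Hence g | f, i.e. f ∈ (g).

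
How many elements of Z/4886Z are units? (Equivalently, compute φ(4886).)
Z/4886Z has φ(4886) = 2088 units

An element a ∈ Z/4886Z is a unit iff gcd(a, 4886) = 1, so the number of units is φ(4886). φ is multiplicative, with φ(p^e) = p^e − p^(e−1). Factorise 4886 = 2 · 7 · 349. Then
  φ(4886) = (2 − 1) · (7 − 1) · (349 − 1) = 1 · 6 · 348 = 2088.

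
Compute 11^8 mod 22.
Use repeated squaring. Binary(8) = 1000. Walk through the bits of the exponent 8 left-to-right: at each bit after the leading one, square the running value, then multiply by 11 if the bit is 1 (always reducing mod 22):
  bit 1 = 1 (leading): start with 11.
  bit 2 = 0: square 11^2 = 121 ≡ 11 (mod 22).
  bit 3 = 0: square 11^2 = 121 ≡ 11 (mod 22).
  bit 4 = 0: square 11^2 = 121 ≡ 11 (mod 22).
Final value: 11^8 ≡ 11 (mod 22).

Final answer: 11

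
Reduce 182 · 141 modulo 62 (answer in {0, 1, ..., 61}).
Reduce the factors first: 182 ≡ 58, 141 ≡ 17 (mod 62), so 182 · 141 ≡ 58 · 17 (mod 62). 58 · 17 = 986. Dividing by 62: 986 = 15·62 + 56. So (182 · 141) mod 62 = 56.

Final answer: 56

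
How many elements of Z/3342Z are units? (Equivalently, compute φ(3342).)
Z/3342Z has φ(3342) = 1112 units

An element a ∈ Z/3342Z is a unit iff gcd(a, 3342) = 1, so the number of units is φ(3342). φ is multiplicative, with φ(p^e) = p^e − p^(e−1). Factorise 3342 = 2 · 3 · 557. Then
  φ(3342) = (2 − 1) · (3 − 1) · (557 − 1) = 1 · 2 · 556 = 1112.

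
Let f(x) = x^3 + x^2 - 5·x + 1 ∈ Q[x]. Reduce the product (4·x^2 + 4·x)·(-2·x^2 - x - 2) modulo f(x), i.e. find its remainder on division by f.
First multiply in Q[x] without reducing: a · b = -8·x^4 - 12·x^3 - 12·x^2 - 8·x. Now divide by f(x) = x^3 + x^2 - 5·x + 1, eliminating the leading term at each step:
  leading term -8·x^4: subtract (-8·x)·f(x) = -8·x^4 - 8·x^3 + 40·x^2 - 8·x, leaving -4·x^3 - 52·x^2
  leading term -4·x^3: subtract (-4)·f(x) = -4·x^3 - 4·x^2 + 20·x - 4, leaving -48·x^2 - 20·x + 4
The degree is now < 3, so this is the remainder. Hence a · b ≡ -48·x^2 - 20·x + 4 in Q[x]/(f).

Final answer: a · b ≡ -48·x^2 - 20·x + 4 (mod f(x))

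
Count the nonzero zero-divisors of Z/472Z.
Z/472Z has 239 nonzero zero-divisors

In Z/472Z each nonzero element is either a unit (gcd with 472 is 1) or a zero-divisor (gcd > 1). The number of units is φ(472): factorise 472 = 2^3 · 59, so φ(472) = (2^3 − 2^2) · (59 − 1) = 4 · 58 = 232. The nonzero elements number 472 − 1 = 471. Hence the nonzero zero-divisors number 471 − 232 = 239.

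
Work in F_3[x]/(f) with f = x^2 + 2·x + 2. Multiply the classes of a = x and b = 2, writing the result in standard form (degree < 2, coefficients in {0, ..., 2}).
a · b ≡ 2·x (mod f(x))

Multiply as integer polynomials: a · b = 2·x. Reducing coefficients mod 3: a · b ≡ 2·x. This already has degree < 2, so no reduction by f is needed. Hence a · b ≡ 2·x in F_3[x]/(f).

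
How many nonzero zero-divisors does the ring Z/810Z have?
In Z/810Z each nonzero element is either a unit (gcd with 810 is 1) or a zero-divisor (gcd > 1). The number of units is φ(810): factorise 810 = 2 · 3^4 · 5, so φ(810) = (2 − 1) · (3^4 − 3^3) · (5 − 1) = 1 · 54 · 4 = 216. The nonzero elements number 810 − 1 = 809. Hence the nonzero zero-divisors number 809 − 216 = 593.

Final answer: Z/810Z has 593 nonzero zero-divisors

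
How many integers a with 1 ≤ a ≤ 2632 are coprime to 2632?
The number of a ∈ {1, ..., 2632} with gcd(a, 2632) = 1 is by definition Euler's totient φ(2632). φ is multiplicative, with φ(p^e) = p^e − p^(e−1). Factorise 2632 = 2^3 · 7 · 47. Then
  φ(2632) = (2^3 − 2^2) · (7 − 1) · (47 − 1) = 4 · 6 · 46 = 1104.
So there are 1104 such integers.

Final answer: 1104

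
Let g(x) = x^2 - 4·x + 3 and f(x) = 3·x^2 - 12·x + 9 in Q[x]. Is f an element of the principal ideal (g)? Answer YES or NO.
In Q[x] the ideal (g) consists of all multiples of g, so f ∈ (g) iff g | f, i.e. iff the remainder of f on division by g is 0. Divide f by g (g is monic, so eliminate the leading term of the running remainder at each step):
  leading term 3·x^2: subtract (3)·g(x) = 3·x^2 - 12·x + 9, leaving 0
The remainder is 0, so f(x) = g(x) · h(x) with h(x) = 3. Hence g | f, i.e. f ∈ (g).

Final answer: YES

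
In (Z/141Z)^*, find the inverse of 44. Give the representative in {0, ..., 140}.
Apply the extended Euclidean algorithm to (141, 44), tracking rows (r, s, t) with s·141 + t·44 = r. Each division r_prev = q·r_cur + r_new produces the new row as (previous row) − q·(current row):
  row A: (141, 1, 0)   [1·141 + 0·44 = 141]
  row B: (44, 0, 1)   [0·141 + 1·44 = 44]
  141 = 3·44 + 9   → row C = row A − 3·row B = (9, 1, −3)   [check: 1·141 − 3·44 = 9]
  44 = 4·9 + 8   → row D = row B − 4·row C = (8, −4, 13)   [check: −4·141 + 13·44 = 8]
  9 = 1·8 + 1   → row E = row C − 1·row D = (1, 5, −16)   [check: 5·141 − 16·44 = 1]
  8 = 8·1 + 0   → remainder 0, stop. gcd = 1 (last nonzero row E).
The gcd is 1, so 44 is invertible mod 141. The last nonzero row gives 5·141 − 16·44 = 1, so t = −16. So 44^(−1) ≡ −16 ≡ 125 (mod 141). Verify: 44 · 125 = 5500 ≡ 1 (mod 141). ✓

Final answer: 44^(−1) ≡ 125 (mod 141)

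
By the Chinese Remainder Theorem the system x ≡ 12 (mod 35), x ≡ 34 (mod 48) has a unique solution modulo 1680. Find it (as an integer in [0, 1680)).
The moduli 35, 48 are pairwise coprime, so by the CRT there is a unique solution mod 35·48 = 1680.
Solve by successive substitution. Start with x ≡ 12 (mod 35).
  Combine with x ≡ 34 (mod 48): write x = 12 + 35·t and require 12 + 35·t ≡ 34 (mod 48), i.e. 35·t ≡ 34 − 12 ≡ 22 (mod 48). Since 35^(−1) ≡ 11 (mod 48), t ≡ 11·22 ≡ 2 (mod 48). So x ≡ 12 + 35·2 = 82 (mod 1680).
Unique solution in [0, 1680): x = 82.

Final answer: x ≡ 82 (mod 1680); the representative in [0, 1680) is 82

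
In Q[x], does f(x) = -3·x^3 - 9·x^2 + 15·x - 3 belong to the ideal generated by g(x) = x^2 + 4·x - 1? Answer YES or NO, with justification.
In Q[x] the ideal (g) consists of all multiples of g, so f ∈ (g) iff g | f, i.e. iff the remainder of f on division by g is 0. Divide f by g (g is monic, so eliminate the leading term of the running remainder at each step):
  leading term -3·x^3: subtract (-3·x)·g(x) = -3·x^3 - 12·x^2 + 3·x, leaving 3·x^2 + 12·x - 3
  leading term 3·x^2: subtract (3)·g(x) = 3·x^2 + 12·x - 3, leaving 0
The remainder is 0, so f(x) = g(x) · h(x) with h(x) = 3 - 3·x. Hence g | f, i.e. f ∈ (g).

Final answer: YES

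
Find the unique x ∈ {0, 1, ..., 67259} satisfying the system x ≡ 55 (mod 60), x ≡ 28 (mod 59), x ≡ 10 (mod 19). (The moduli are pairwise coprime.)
The moduli 60, 59, 19 are pairwise coprime, so by the CRT there is a unique solution mod 60·59·19 = 67260.
Solve by successive substitution. Start with x ≡ 55 (mod 60).
  Combine with x ≡ 28 (mod 59): write x = 55 + 60·t and require 55 + 60·t ≡ 28 (mod 59), i.e. 60·t ≡ 28 − 55 ≡ 32 (mod 59). Since 60^(−1) ≡ 1 (mod 59) (60 ≡ 1 (mod 59)), t ≡ 1·32 ≡ 32 (mod 59). So x ≡ 55 + 60·32 = 1975 (mod 3540).
  Combine with x ≡ 10 (mod 19): write x = 1975 + 3540·t and require 1975 + 3540·t ≡ 10 (mod 19), i.e. 3540·t ≡ 10 − 1975 ≡ 11 (mod 19). Since 3540^(−1) ≡ 16 (mod 19) (3540 ≡ 6 (mod 19)), t ≡ 16·11 ≡ 5 (mod 19). So x ≡ 1975 + 3540·5 = 19675 (mod 67260).
Unique solution in [0, 67260): x = 19675.

Final answer: x ≡ 19675 (mod 67260); the representative in [0, 67260) is 19675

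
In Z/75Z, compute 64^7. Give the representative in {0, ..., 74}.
Use repeated squaring. Binary(7) = 111. Walk through the bits of the exponent 7 left-to-right: at each bit after the leading one, square the running value, then multiply by 64 if the bit is 1 (always reducing mod 75):
  bit 1 = 1 (leading): start with 64.
  bit 2 = 1: square 64^2 = 4096 ≡ 46; bit is 1, so multiply 46·64 = 2944 ≡ 19 (mod 75).
  bit 3 = 1: square 19^2 = 361 ≡ 61; bit is 1, so multiply 61·64 = 3904 ≡ 4 (mod 75).
Final value: 64^7 ≡ 4 (mod 75).

Final answer: 4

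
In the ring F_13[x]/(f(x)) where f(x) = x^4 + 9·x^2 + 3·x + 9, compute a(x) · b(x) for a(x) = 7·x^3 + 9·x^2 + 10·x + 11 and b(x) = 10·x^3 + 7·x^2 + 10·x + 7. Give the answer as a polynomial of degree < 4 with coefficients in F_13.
Multiply as integer polynomials: a · b = 70·x^6 + 139·x^5 + 233·x^4 + 319·x^3 + 240·x^2 + 180·x + 77. Reducing coefficients mod 13: a · b ≡ 5·x^6 + 9·x^5 + 12·x^4 + 7·x^3 + 6·x^2 + 11·x + 12. Now divide by f(x) = x^4 + 9·x^2 + 3·x + 9 in F_13[x], eliminating the leading term at each step:
  leading term 5·x^6: subtract (5·x^2)·f(x) = 5·x^6 + 6·x^4 + 2·x^3 + 6·x^2, leaving 9·x^5 + 6·x^4 + 5·x^3 + 11·x + 12 (coefficients mod 13)
  leading term 9·x^5: subtract (9·x)·f(x) = 9·x^5 + 3·x^3 + x^2 + 3·x, leaving 6·x^4 + 2·x^3 + 12·x^2 + 8·x + 12 (coefficients mod 13)
  leading term 6·x^4: subtract (6)·f(x) = 6·x^4 + 2·x^2 + 5·x + 2, leaving 2·x^3 + 10·x^2 + 3·x + 10 (coefficients mod 13)
The degree is now < 4, so this is the remainder. Hence a · b ≡ 2·x^3 + 10·x^2 + 3·x + 10 in F_13[x]/(f).

Final answer: a · b ≡ 2·x^3 + 10·x^2 + 3·x + 10 (mod f(x))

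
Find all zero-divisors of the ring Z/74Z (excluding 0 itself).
nonzero zero-divisors of Z/74Z = {2, 4, 6, 8, 10, 12, 14, 16, 18, 20, 22, 24, 26, 28, 30, 32, 34, 36, 37, 38, 40, 42, 44, 46, 48, 50, 52, 54, 56, 58, 60, 62, 64, 66, 68, 70, 72}

An element a ∈ Z/74Z (with a ≠ 0) is a zero-divisor iff gcd(a, 74) > 1 (because a is a unit precisely when gcd(a, n) = 1, and in Z/nZ every nonzero, non-unit element is a zero-divisor). Scan a = 1, ..., 73 and keep those with gcd(a, 74) > 1:
  gcd(2, 74) = 2, gcd(4, 74) = 2, gcd(6, 74) = 2, gcd(8, 74) = 2, gcd(10, 74) = 2, gcd(12, 74) = 2, gcd(14, 74) = 2, gcd(16, 74) = 2, gcd(18, 74) = 2, gcd(20, 74) = 2, gcd(22, 74) = 2, gcd(24, 74) = 2, gcd(26, 74) = 2, gcd(28, 74) = 2, gcd(30, 74) = 2, gcd(32, 74) = 2, gcd(34, 74) = 2, gcd(36, 74) = 2, gcd(37, 74) = 37, gcd(38, 74) = 2, gcd(40, 74) = 2, gcd(42, 74) = 2, gcd(44, 74) = 2, gcd(46, 74) = 2, gcd(48, 74) = 2, gcd(50, 74) = 2, gcd(52, 74) = 2, gcd(54, 74) = 2, gcd(56, 74) = 2, gcd(58, 74) = 2, gcd(60, 74) = 2, gcd(62, 74) = 2, gcd(64, 74) = 2, gcd(66, 74) = 2, gcd(68, 74) = 2, gcd(70, 74) = 2, gcd(72, 74) = 2.
All other a ∈ {1, ..., 73} have gcd(a, 74) = 1 and are units. So the nonzero zero-divisors are exactly the 37 values of a appearing in this scan.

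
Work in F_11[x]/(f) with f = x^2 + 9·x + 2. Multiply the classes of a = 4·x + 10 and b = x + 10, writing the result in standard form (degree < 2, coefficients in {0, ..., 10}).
Multiply as integer polynomials: a · b = 4·x^2 + 50·x + 100. Reducing coefficients mod 11: a · b ≡ 4·x^2 + 6·x + 1. Now divide by f(x) = x^2 + 9·x + 2 in F_11[x], eliminating the leading term at each step:
  leading term 4·x^2: subtract (4)·f(x) = 4·x^2 + 3·x + 8, leaving 3·x + 4 (coefficients mod 11)
The degree is now < 2, so this is the remainder. Hence a · b ≡ 3·x + 4 in F_11[x]/(f).

Final answer: a · b ≡ 3·x + 4 (mod f(x))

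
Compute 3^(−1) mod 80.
Apply the extended Euclidean algorithm to (80, 3), tracking rows (r, s, t) with s·80 + t·3 = r. Each division r_prev = q·r_cur + r_new produces the new row as (previous row) − q·(current row):
  row A: (80, 1, 0)   [1·80 + 0·3 = 80]
  row B: (3, 0, 1)   [0·80 + 1·3 = 3]
  80 = 26·3 + 2   → row C = row A − 26·row B = (2, 1, −26)   [check: 1·80 − 26·3 = 2]
  3 = 1·2 + 1   → row D = row B − 1·row C = (1, −1, 27)   [check: −1·80 + 27·3 = 1]
  2 = 2·1 + 0   → remainder 0, stop. gcd = 1 (last nonzero row D).
The gcd is 1, so 3 is invertible mod 80. The last nonzero row gives −1·80 + 27·3 = 1, so t = 27. So 3^(−1) ≡ 27 (mod 80). Verify: 3 · 27 = 81 ≡ 1 (mod 80). ✓

Final answer: 3^(−1) ≡ 27 (mod 80)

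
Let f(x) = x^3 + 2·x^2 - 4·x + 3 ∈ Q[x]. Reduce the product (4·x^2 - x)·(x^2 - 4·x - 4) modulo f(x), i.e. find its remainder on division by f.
First multiply in Q[x] without reducing: a · b = 4·x^4 - 17·x^3 - 12·x^2 + 4·x. Now divide by f(x) = x^3 + 2·x^2 - 4·x + 3, eliminating the leading term at each step:
  leading term 4·x^4: subtract (4·x)·f(x) = 4·x^4 + 8·x^3 - 16·x^2 + 12·x, leaving -25·x^3 + 4·x^2 - 8·x
  leading term -25·x^3: subtract (-25)·f(x) = -25·x^3 - 50·x^2 + 100·x - 75, leaving 54·x^2 - 108·x + 75
The degree is now < 3, so this is the remainder. Hence a · b ≡ 54·x^2 - 108·x + 75 in Q[x]/(f).

Final answer: a · b ≡ 54·x^2 - 108·x + 75 (mod f(x))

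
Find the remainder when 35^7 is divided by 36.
35

Use repeated squaring. Binary(7) = 111. Walk through the bits of the exponent 7 left-to-right: at each bit after the leading one, square the running value, then multiply by 35 if the bit is 1 (always reducing mod 36):
  bit 1 = 1 (leading): start with 35.
  bit 2 = 1: square 35^2 = 1225 ≡ 1; bit is 1, so multiply 1·35 = 35 (mod 36).
  bit 3 = 1: square 35^2 = 1225 ≡ 1; bit is 1, so multiply 1·35 = 35 (mod 36).
Final value: 35^7 ≡ 35 (mod 36).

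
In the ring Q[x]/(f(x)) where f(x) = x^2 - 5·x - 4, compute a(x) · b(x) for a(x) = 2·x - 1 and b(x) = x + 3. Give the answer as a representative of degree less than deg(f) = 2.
First multiply in Q[x] without reducing: a · b = 2·x^2 + 5·x - 3. Now divide by f(x) = x^2 - 5·x - 4, eliminating the leading term at each step:
  leading term 2·x^2: subtract (2)·f(x) = 2·x^2 - 10·x - 8, leaving 15·x + 5
The degree is now < 2, so this is the remainder. Hence a · b ≡ 15·x + 5 in Q[x]/(f).

Final answer: a · b ≡ 15·x + 5 (mod f(x))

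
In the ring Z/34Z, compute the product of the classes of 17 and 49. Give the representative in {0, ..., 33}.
17

Reduce the factors first: 49 ≡ 15 (mod 34), so 17 · 49 ≡ 17 · 15 (mod 34). 17 · 15 = 255. Dividing by 34: 255 = 7·34 + 17. So (17 · 49) mod 34 = 17.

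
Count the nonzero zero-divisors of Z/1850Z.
In Z/1850Z each nonzero element is either a unit (gcd with 1850 is 1) or a zero-divisor (gcd > 1). The number of units is φ(1850): factorise 1850 = 2 · 5^2 · 37, so φ(1850) = (2 − 1) · (5^2 − 5^1) · (37 − 1) = 1 · 20 · 36 = 720. The nonzero elements number 1850 − 1 = 1849. Hence the nonzero zero-divisors number 1849 − 720 = 1129.

Final answer: Z/1850Z has 1129 nonzero zero-divisors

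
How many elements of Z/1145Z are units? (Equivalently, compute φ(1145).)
Z/1145Z has φ(1145) = 912 units

An element a ∈ Z/1145Z is a unit iff gcd(a, 1145) = 1, so the number of units is φ(1145). φ is multiplicative, with φ(p^e) = p^e − p^(e−1). Factorise 1145 = 5 · 229. Then
  φ(1145) = (5 − 1) · (229 − 1) = 4 · 228 = 912.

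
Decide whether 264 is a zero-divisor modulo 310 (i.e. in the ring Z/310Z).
YES

gcd(264, 310) = 2 > 1, so 264 is not a unit in Z/310Z. In Z/nZ every nonzero non-unit is a zero-divisor: explicitly, take b = 310/gcd = 155 ≠ 0 (mod 310); then 264·155 = 40920 = 132·310, i.e. 264·155 ≡ 0 (mod 310). So 264 is a zero-divisor.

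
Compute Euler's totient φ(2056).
φ is multiplicative, with φ(p^e) = p^e − p^(e−1). Factorise 2056 = 2^3 · 257. Then
  φ(2056) = (2^3 − 2^2) · (257 − 1) = 4 · 256 = 1024.

Final answer: φ(2056) = 1024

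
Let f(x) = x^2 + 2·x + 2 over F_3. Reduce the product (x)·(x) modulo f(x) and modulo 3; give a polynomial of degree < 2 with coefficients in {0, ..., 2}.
Multiply as integer polynomials: a · b = x^2. Reducing coefficients mod 3: a · b ≡ x^2. Now divide by f(x) = x^2 + 2·x + 2 in F_3[x], eliminating the leading term at each step:
  leading term x^2: subtract (1)·f(x) = x^2 + 2·x + 2, leaving x + 1 (coefficients mod 3)
The degree is now < 2, so this is the remainder. Hence a · b ≡ x + 1 in F_3[x]/(f).

Final answer: a · b ≡ x + 1 (mod f(x))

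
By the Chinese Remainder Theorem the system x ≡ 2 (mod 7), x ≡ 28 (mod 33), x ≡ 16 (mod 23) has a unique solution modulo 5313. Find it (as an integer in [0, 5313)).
The moduli 7, 33, 23 are pairwise coprime, so by the CRT there is a unique solution mod 7·33·23 = 5313.
Solve by successive substitution. Start with x ≡ 2 (mod 7).
  Combine with x ≡ 28 (mod 33): write x = 2 + 7·t and require 2 + 7·t ≡ 28 (mod 33), i.e. 7·t ≡ 28 − 2 ≡ 26 (mod 33). Since 7^(−1) ≡ 19 (mod 33), t ≡ 19·26 ≡ 32 (mod 33). So x ≡ 2 + 7·32 = 226 (mod 231).
  Combine with x ≡ 16 (mod 23): write x = 226 + 231·t and require 226 + 231·t ≡ 16 (mod 23), i.e. 231·t ≡ 16 − 226 ≡ 20 (mod 23). Since 231^(−1) ≡ 1 (mod 23) (231 ≡ 1 (mod 23)), t ≡ 1·20 ≡ 20 (mod 23). So x ≡ 226 + 231·20 = 4846 (mod 5313).
Unique solution in [0, 5313): x = 4846.

Final answer: x ≡ 4846 (mod 5313); the representative in [0, 5313) is 4846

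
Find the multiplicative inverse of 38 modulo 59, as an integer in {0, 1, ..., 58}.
Apply the extended Euclidean algorithm to (59, 38), tracking rows (r, s, t) with s·59 + t·38 = r. Each division r_prev = q·r_cur + r_new produces the new row as (previous row) − q·(current row):
  row A: (59, 1, 0)   [1·59 + 0·38 = 59]
  row B: (38, 0, 1)   [0·59 + 1·38 = 38]
  59 = 1·38 + 21   → row C = row A − 1·row B = (21, 1, −1)   [check: 1·59 − 1·38 = 21]
  38 = 1·21 + 17   → row D = row B − 1·row C = (17, −1, 2)   [check: −1·59 + 2·38 = 17]
  21 = 1·17 + 4   → row E = row C − 1·row D = (4, 2, −3)   [check: 2·59 − 3·38 = 4]
  17 = 4·4 + 1   → row F = row D − 4·row E = (1, −9, 14)   [check: −9·59 + 14·38 = 1]
  4 = 4·1 + 0   → remainder 0, stop. gcd = 1 (last nonzero row F).
The gcd is 1, so 38 is invertible mod 59. The last nonzero row gives −9·59 + 14·38 = 1, so t = 14. So 38^(−1) ≡ 14 (mod 59). Verify: 38 · 14 = 532 ≡ 1 (mod 59). ✓

Final answer: 38^(−1) ≡ 14 (mod 59)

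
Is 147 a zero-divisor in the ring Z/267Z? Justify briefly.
gcd(147, 267) = 3 > 1, so 147 is not a unit in Z/267Z. In Z/nZ every nonzero non-unit is a zero-divisor: explicitly, take b = 267/gcd = 89 ≠ 0 (mod 267); then 147·89 = 13083 = 49·267, i.e. 147·89 ≡ 0 (mod 267). So 147 is a zero-divisor.

Final answer: YES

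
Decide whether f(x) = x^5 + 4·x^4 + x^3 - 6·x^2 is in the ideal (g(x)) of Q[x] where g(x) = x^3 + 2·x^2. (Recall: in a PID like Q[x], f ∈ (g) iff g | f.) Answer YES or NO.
YES

In Q[x] the ideal (g) consists of all multiples of g, so f ∈ (g) iff g | f, i.e. iff the remainder of f on division by g is 0. Divide f by g (g is monic, so eliminate the leading term of the running remainder at each step):
  leading term x^5: subtract (x^2)·g(x) = x^5 + 2·x^4, leaving 2·x^4 + x^3 - 6·x^2
  leading term 2·x^4: subtract (2·x)·g(x) = 2·x^4 + 4·x^3, leaving -3·x^3 - 6·x^2
  leading term -3·x^3: subtract (-3)·g(x) = -3·x^3 - 6·x^2, leaving 0
The remainder is 0, so f(x) = g(x) · h(x) with h(x) = x^2 + 2·x - 3. Hence g | f, i.e. f ∈ (g).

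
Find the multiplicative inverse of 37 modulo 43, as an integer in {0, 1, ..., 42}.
Apply the extended Euclidean algorithm to (43, 37), tracking rows (r, s, t) with s·43 + t·37 = r. Each division r_prev = q·r_cur + r_new produces the new row as (previous row) − q·(current row):
  row A: (43, 1, 0)   [1·43 + 0·37 = 43]
  row B: (37, 0, 1)   [0·43 + 1·37 = 37]
  43 = 1·37 + 6   → row C = row A − 1·row B = (6, 1, −1)   [check: 1·43 − 1·37 = 6]
  37 = 6·6 + 1   → row D = row B − 6·row C = (1, −6, 7)   [check: −6·43 + 7·37 = 1]
  6 = 6·1 + 0   → remainder 0, stop. gcd = 1 (last nonzero row D).
The gcd is 1, so 37 is invertible mod 43. The last nonzero row gives −6·43 + 7·37 = 1, so t = 7. So 37^(−1) ≡ 7 (mod 43). Verify: 37 · 7 = 259 ≡ 1 (mod 43). ✓

Final answer: 37^(−1) ≡ 7 (mod 43)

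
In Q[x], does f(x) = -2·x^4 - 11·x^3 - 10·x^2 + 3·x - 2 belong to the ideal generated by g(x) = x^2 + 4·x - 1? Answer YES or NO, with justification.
NO

In Q[x] the ideal (g) consists of all multiples of g, so f ∈ (g) iff g | f, i.e. iff the remainder of f on division by g is 0. Divide f by g (g is monic, so eliminate the leading term of the running remainder at each step):
  leading term -2·x^4: subtract (-2·x^2)·g(x) = -2·x^4 - 8·x^3 + 2·x^2, leaving -3·x^3 - 12·x^2 + 3·x - 2
  leading term -3·x^3: subtract (-3·x)·g(x) = -3·x^3 - 12·x^2 + 3·x, leaving -2
The remainder r(x) = -2 ≠ 0 (and deg r < deg g), so g ∤ f, i.e. f ∉ (g).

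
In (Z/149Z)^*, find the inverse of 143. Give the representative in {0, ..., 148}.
Apply the extended Euclidean algorithm to (149, 143), tracking rows (r, s, t) with s·149 + t·143 = r. Each division r_prev = q·r_cur + r_new produces the new row as (previous row) − q·(current row):
  row A: (149, 1, 0)   [1·149 + 0·143 = 149]
  row B: (143, 0, 1)   [0·149 + 1·143 = 143]
  149 = 1·143 + 6   → row C = row A − 1·row B = (6, 1, −1)   [check: 1·149 − 1·143 = 6]
  143 = 23·6 + 5   → row D = row B − 23·row C = (5, −23, 24)   [check: −23·149 + 24·143 = 5]
  6 = 1·5 + 1   → row E = row C − 1·row D = (1, 24, −25)   [check: 24·149 − 25·143 = 1]
  5 = 5·1 + 0   → remainder 0, stop. gcd = 1 (last nonzero row E).
The gcd is 1, so 143 is invertible mod 149. The last nonzero row gives 24·149 − 25·143 = 1, so t = −25. So 143^(−1) ≡ −25 ≡ 124 (mod 149). Verify: 143 · 124 = 17732 ≡ 1 (mod 149). ✓

Final answer: 143^(−1) ≡ 124 (mod 149)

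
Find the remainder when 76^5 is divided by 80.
16

Use repeated squaring. Binary(5) = 101. Walk through the bits of the exponent 5 left-to-right: at each bit after the leading one, square the running value, then multiply by 76 if the bit is 1 (always reducing mod 80):
  bit 1 = 1 (leading): start with 76.
  bit 2 = 0: square 76^2 = 5776 ≡ 16 (mod 80).
  bit 3 = 1: square 16^2 = 256 ≡ 16; bit is 1, so multiply 16·76 = 1216 ≡ 16 (mod 80).
Final value: 76^5 ≡ 16 (mod 80).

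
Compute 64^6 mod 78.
40

Use repeated squaring. Binary(6) = 110. Walk through the bits of the exponent 6 left-to-right: at each bit after the leading one, square the running value, then multiply by 64 if the bit is 1 (always reducing mod 78):
  bit 1 = 1 (leading): start with 64.
  bit 2 = 1: square 64^2 = 4096 ≡ 40; bit is 1, so multiply 40·64 = 2560 ≡ 64 (mod 78).
  bit 3 = 0: square 64^2 = 4096 ≡ 40 (mod 78).
Final value: 64^6 ≡ 40 (mod 78).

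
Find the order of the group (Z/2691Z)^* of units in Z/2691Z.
|(Z/2691Z)^*| = 1584

(Z/2691Z)^* consists of the classes a with gcd(a, 2691) = 1, so its order is φ(2691). φ is multiplicative, with φ(p^e) = p^e − p^(e−1). Factorise 2691 = 3^2 · 13 · 23. Then
  φ(2691) = (3^2 − 3^1) · (13 − 1) · (23 − 1) = 6 · 12 · 22 = 1584.
Thus |(Z/2691Z)^*| = 1584.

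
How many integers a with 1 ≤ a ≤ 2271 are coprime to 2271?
The number of a ∈ {1, ..., 2271} with gcd(a, 2271) = 1 is by definition Euler's totient φ(2271). φ is multiplicative, with φ(p^e) = p^e − p^(e−1). Factorise 2271 = 3 · 757. Then
  φ(2271) = (3 − 1) · (757 − 1) = 2 · 756 = 1512.
So there are 1512 such integers.

Final answer: 1512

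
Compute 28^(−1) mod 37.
28^(−1) ≡ 4 (mod 37)

Apply the extended Euclidean algorithm to (37, 28), tracking rows (r, s, t) with s·37 + t·28 = r. Each division r_prev = q·r_cur + r_new produces the new row as (previous row) − q·(current row):
  row A: (37, 1, 0)   [1·37 + 0·28 = 37]
  row B: (28, 0, 1)   [0·37 + 1·28 = 28]
  37 = 1·28 + 9   → row C = row A − 1·row B = (9, 1, −1)   [check: 1·37 − 1·28 = 9]
  28 = 3·9 + 1   → row D = row B − 3·row C = (1, −3, 4)   [check: −3·37 + 4·28 = 1]
  9 = 9·1 + 0   → remainder 0, stop. gcd = 1 (last nonzero row D).
The gcd is 1, so 28 is invertible mod 37. The last nonzero row gives −3·37 + 4·28 = 1, so t = 4. So 28^(−1) ≡ 4 (mod 37). Verify: 28 · 4 = 112 ≡ 1 (mod 37). ✓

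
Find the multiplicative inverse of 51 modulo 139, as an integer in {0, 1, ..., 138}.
51^(−1) ≡ 30 (mod 139)

Apply the extended Euclidean algorithm to (139, 51), tracking rows (r, s, t) with s·139 + t·51 = r. Each division r_prev = q·r_cur + r_new produces the new row as (previous row) − q·(current row):
  row A: (139, 1, 0)   [1·139 + 0·51 = 139]
  row B: (51, 0, 1)   [0·139 + 1·51 = 51]
  139 = 2·51 + 37   → row C = row A − 2·row B = (37, 1, −2)   [check: 1·139 − 2·51 = 37]
  51 = 1·37 + 14   → row D = row B − 1·row C = (14, −1, 3)   [check: −1·139 + 3·51 = 14]
  37 = 2·14 + 9   → row E = row C − 2·row D = (9, 3, −8)   [check: 3·139 − 8·51 = 9]
  14 = 1·9 + 5   → row F = row D − 1·row E = (5, −4, 11)   [check: −4·139 + 11·51 = 5]
  9 = 1·5 + 4   → row G = row E − 1·row F = (4, 7, −19)   [check: 7·139 − 19·51 = 4]
  5 = 1·4 + 1   → row H = row F − 1·row G = (1, −11, 30)   [check: −11·139 + 30·51 = 1]
  4 = 4·1 + 0   → remainder 0, stop. gcd = 1 (last nonzero row H).
The gcd is 1, so 51 is invertible mod 139. The last nonzero row gives −11·139 + 30·51 = 1, so t = 30. So 51^(−1) ≡ 30 (mod 139). Verify: 51 · 30 = 1530 ≡ 1 (mod 139). ✓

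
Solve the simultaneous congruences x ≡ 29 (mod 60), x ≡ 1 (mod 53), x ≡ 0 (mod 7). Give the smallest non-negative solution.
The moduli 60, 53, 7 are pairwise coprime, so by the CRT there is a unique solution mod 60·53·7 = 22260.
Solve by successive substitution. Start with x ≡ 29 (mod 60).
  Combine with x ≡ 1 (mod 53): write x = 29 + 60·t and require 29 + 60·t ≡ 1 (mod 53), i.e. 60·t ≡ 1 − 29 ≡ 25 (mod 53). Since 60^(−1) ≡ 38 (mod 53) (60 ≡ 7 (mod 53)), t ≡ 38·25 ≡ 49 (mod 53). So x ≡ 29 + 60·49 = 2969 (mod 3180).
  Combine with x ≡ 0 (mod 7): write x = 2969 + 3180·t and require 2969 + 3180·t ≡ 0 (mod 7), i.e. 3180·t ≡ 0 − 2969 ≡ 6 (mod 7). Since 3180^(−1) ≡ 4 (mod 7) (3180 ≡ 2 (mod 7)), t ≡ 4·6 ≡ 3 (mod 7). So x ≡ 2969 + 3180·3 = 12509 (mod 22260).
Unique solution in [0, 22260): x = 12509.

Final answer: x ≡ 12509 (mod 22260); the representative in [0, 22260) is 12509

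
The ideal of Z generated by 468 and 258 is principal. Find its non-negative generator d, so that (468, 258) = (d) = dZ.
In the PID Z, (a, b) is generated by gcd(a, b). Compute gcd(468, 258) with the extended Euclidean algorithm, tracking rows (r, s, t) with s·468 + t·258 = r:
  row A: (468, 1, 0)   [1·468 + 0·258 = 468]
  row B: (258, 0, 1)   [0·468 + 1·258 = 258]
  468 = 1·258 + 210   → row C = row A − 1·row B = (210, 1, −1)   [check: 1·468 − 1·258 = 210]
  258 = 1·210 + 48   → row D = row B − 1·row C = (48, −1, 2)   [check: −1·468 + 2·258 = 48]
  210 = 4·48 + 18   → row E = row C − 4·row D = (18, 5, −9)   [check: 5·468 − 9·258 = 18]
  48 = 2·18 + 12   → row F = row D − 2·row E = (12, −11, 20)   [check: −11·468 + 20·258 = 12]
  18 = 1·12 + 6   → row G = row E − 1·row F = (6, 16, −29)   [check: 16·468 − 29·258 = 6]
  12 = 2·6 + 0   → remainder 0, stop. gcd = 6 (last nonzero row G).
So gcd(468, 258) = 6, with Bézout identity 16·468 − 29·258 = 6. Containment (⊇): the Bézout identity exhibits 6 as an element of (468, 258), giving (6) ⊆ (468, 258). Containment (⊆): since 6 | 468 and 6 | 258 (468 = 6·78, 258 = 6·43), every Z-linear combination of 468 and 258 is divisible by 6, so (468, 258) ⊆ (6). Therefore (468, 258) = (6), d = 6.

Final answer: (468, 258) = (6); d = 6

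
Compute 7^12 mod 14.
7

Use repeated squaring. Binary(12) = 1100. Walk through the bits of the exponent 12 left-to-right: at each bit after the leading one, square the running value, then multiply by 7 if the bit is 1 (always reducing mod 14):
  bit 1 = 1 (leading): start with 7.
  bit 2 = 1: square 7^2 = 49 ≡ 7; bit is 1, so multiply 7·7 = 49 ≡ 7 (mod 14).
  bit 3 = 0: square 7^2 = 49 ≡ 7 (mod 14).
  bit 4 = 0: square 7^2 = 49 ≡ 7 (mod 14).
Final value: 7^12 ≡ 7 (mod 14).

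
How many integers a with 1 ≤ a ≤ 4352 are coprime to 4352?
The number of a ∈ {1, ..., 4352} with gcd(a, 4352) = 1 is by definition Euler's totient φ(4352). φ is multiplicative, with φ(p^e) = p^e − p^(e−1). Factorise 4352 = 2^8 · 17. Then
  φ(4352) = (2^8 − 2^7) · (17 − 1) = 128 · 16 = 2048.
So there are 2048 such integers.

Final answer: 2048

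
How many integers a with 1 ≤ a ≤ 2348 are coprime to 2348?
The number of a ∈ {1, ..., 2348} with gcd(a, 2348) = 1 is by definition Euler's totient φ(2348). φ is multiplicative, with φ(p^e) = p^e − p^(e−1). Factorise 2348 = 2^2 · 587. Then
  φ(2348) = (2^2 − 2^1) · (587 − 1) = 2 · 586 = 1172.
So there are 1172 such integers.

Final answer: 1172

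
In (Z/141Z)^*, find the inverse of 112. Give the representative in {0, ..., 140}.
112^(−1) ≡ 34 (mod 141)

Apply the extended Euclidean algorithm to (141, 112), tracking rows (r, s, t) with s·141 + t·112 = r. Each division r_prev = q·r_cur + r_new produces the new row as (previous row) − q·(current row):
  row A: (141, 1, 0)   [1·141 + 0·112 = 141]
  row B: (112, 0, 1)   [0·141 + 1·112 = 112]
  141 = 1·112 + 29   → row C = row A − 1·row B = (29, 1, −1)   [check: 1·141 − 1·112 = 29]
  112 = 3·29 + 25   → row D = row B − 3·row C = (25, −3, 4)   [check: −3·141 + 4·112 = 25]
  29 = 1·25 + 4   → row E = row C − 1·row D = (4, 4, −5)   [check: 4·141 − 5·112 = 4]
  25 = 6·4 + 1   → row F = row D − 6·row E = (1, −27, 34)   [check: −27·141 + 34·112 = 1]
  4 = 4·1 + 0   → remainder 0, stop. gcd = 1 (last nonzero row F).
The gcd is 1, so 112 is invertible mod 141. The last nonzero row gives −27·141 + 34·112 = 1, so t = 34. So 112^(−1) ≡ 34 (mod 141). Verify: 112 · 34 = 3808 ≡ 1 (mod 141). ✓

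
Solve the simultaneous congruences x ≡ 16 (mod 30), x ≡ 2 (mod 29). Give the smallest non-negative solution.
The moduli 30, 29 are pairwise coprime, so by the CRT there is a unique solution mod 30·29 = 870.
Solve by successive substitution. Start with x ≡ 16 (mod 30).
  Combine with x ≡ 2 (mod 29): write x = 16 + 30·t and require 16 + 30·t ≡ 2 (mod 29), i.e. 30·t ≡ 2 − 16 ≡ 15 (mod 29). Since 30^(−1) ≡ 1 (mod 29) (30 ≡ 1 (mod 29)), t ≡ 1·15 ≡ 15 (mod 29). So x ≡ 16 + 30·15 = 466 (mod 870).
Unique solution in [0, 870): x = 466.

Final answer: x ≡ 466 (mod 870); the representative in [0, 870) is 466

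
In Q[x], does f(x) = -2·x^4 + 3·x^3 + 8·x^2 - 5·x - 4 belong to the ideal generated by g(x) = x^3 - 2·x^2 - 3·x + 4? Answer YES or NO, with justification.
YES

In Q[x] the ideal (g) consists of all multiples of g, so f ∈ (g) iff g | f, i.e. iff the remainder of f on division by g is 0. Divide f by g (g is monic, so eliminate the leading term of the running remainder at each step):
  leading term -2·x^4: subtract (-2·x)·g(x) = -2·x^4 + 4·x^3 + 6·x^2 - 8·x, leaving -x^3 + 2·x^2 + 3·x - 4
  leading term -x^3: subtract (-1)·g(x) = -x^3 + 2·x^2 + 3·x - 4, leaving 0
The remainder is 0, so f(x) = g(x) · h(x) with h(x) = -2·x - 1. Hence g | f, i.e. f ∈ (g).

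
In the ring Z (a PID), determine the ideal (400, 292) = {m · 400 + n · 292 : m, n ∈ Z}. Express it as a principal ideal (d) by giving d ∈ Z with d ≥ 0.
In the PID Z, (a, b) is generated by gcd(a, b). Compute gcd(400, 292) with the extended Euclidean algorithm, tracking rows (r, s, t) with s·400 + t·292 = r:
  row A: (400, 1, 0)   [1·400 + 0·292 = 400]
  row B: (292, 0, 1)   [0·400 + 1·292 = 292]
  400 = 1·292 + 108   → row C = row A − 1·row B = (108, 1, −1)   [check: 1·400 − 1·292 = 108]
  292 = 2·108 + 76   → row D = row B − 2·row C = (76, −2, 3)   [check: −2·400 + 3·292 = 76]
  108 = 1·76 + 32   → row E = row C − 1·row D = (32, 3, −4)   [check: 3·400 − 4·292 = 32]
  76 = 2·32 + 12   → row F = row D − 2·row E = (12, −8, 11)   [check: −8·400 + 11·292 = 12]
  32 = 2·12 + 8   → row G = row E − 2·row F = (8, 19, −26)   [check: 19·400 − 26·292 = 8]
  12 = 1·8 + 4   → row H = row F − 1·row G = (4, −27, 37)   [check: −27·400 + 37·292 = 4]
  8 = 2·4 + 0   → remainder 0, stop. gcd = 4 (last nonzero row H).
So gcd(400, 292) = 4, with Bézout identity −27·400 + 37·292 = 4. Containment (⊇): the Bézout identity exhibits 4 as an element of (400, 292), giving (4) ⊆ (400, 292). Containment (⊆): since 4 | 400 and 4 | 292 (400 = 4·100, 292 = 4·73), every Z-linear combination of 400 and 292 is divisible by 4, so (400, 292) ⊆ (4). Therefore (400, 292) = (4), d = 4.

Final answer: (400, 292) = (4); d = 4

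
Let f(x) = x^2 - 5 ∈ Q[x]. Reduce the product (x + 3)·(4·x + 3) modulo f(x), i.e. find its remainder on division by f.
First multiply in Q[x] without reducing: a · b = 4·x^2 + 15·x + 9. Now divide by f(x) = x^2 - 5, eliminating the leading term at each step:
  leading term 4·x^2: subtract (4)·f(x) = 4·x^2 - 20, leaving 15·x + 29
The degree is now < 2, so this is the remainder. Hence a · b ≡ 15·x + 29 in Q[x]/(f).

Final answer: a · b ≡ 15·x + 29 (mod f(x))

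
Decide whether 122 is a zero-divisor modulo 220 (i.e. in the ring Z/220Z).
gcd(122, 220) = 2 > 1, so 122 is not a unit in Z/220Z. In Z/nZ every nonzero non-unit is a zero-divisor: explicitly, take b = 220/gcd = 110 ≠ 0 (mod 220); then 122·110 = 13420 = 61·220, i.e. 122·110 ≡ 0 (mod 220). So 122 is a zero-divisor.

Final answer: YES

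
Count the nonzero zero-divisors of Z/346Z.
Z/346Z has 173 nonzero zero-divisors

In Z/346Z each nonzero element is either a unit (gcd with 346 is 1) or a zero-divisor (gcd > 1). The number of units is φ(346): factorise 346 = 2 · 173, so φ(346) = (2 − 1) · (173 − 1) = 1 · 172 = 172. The nonzero elements number 346 − 1 = 345. Hence the nonzero zero-divisors number 345 − 172 = 173.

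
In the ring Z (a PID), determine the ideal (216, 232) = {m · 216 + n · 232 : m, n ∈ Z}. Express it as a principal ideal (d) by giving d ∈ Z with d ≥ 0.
In the PID Z, (a, b) is generated by gcd(a, b). Compute gcd(232, 216) with the extended Euclidean algorithm, tracking rows (r, s, t) with s·232 + t·216 = r:
  row A: (232, 1, 0)   [1·232 + 0·216 = 232]
  row B: (216, 0, 1)   [0·232 + 1·216 = 216]
  232 = 1·216 + 16   → row C = row A − 1·row B = (16, 1, −1)   [check: 1·232 − 1·216 = 16]
  216 = 13·16 + 8   → row D = row B − 13·row C = (8, −13, 14)   [check: −13·232 + 14·216 = 8]
  16 = 2·8 + 0   → remainder 0, stop. gcd = 8 (last nonzero row D).
So gcd(216, 232) = 8, with Bézout identity −13·232 + 14·216 = 8. Containment (⊇): the Bézout identity exhibits 8 as an element of (216, 232), giving (8) ⊆ (216, 232). Containment (⊆): since 8 | 216 and 8 | 232 (216 = 8·27, 232 = 8·29), every Z-linear combination of 216 and 232 is divisible by 8, so (216, 232) ⊆ (8). Therefore (216, 232) = (8), d = 8.

Final answer: (216, 232) = (8); d = 8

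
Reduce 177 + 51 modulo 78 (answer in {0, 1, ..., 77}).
72

Reduce the summands first: 177 ≡ 21 (mod 78), so 177 + 51 ≡ 21 + 51 (mod 78). 21 + 51 = 72; 72 = 0·78 + 72, so (177 + 51) mod 78 = 72.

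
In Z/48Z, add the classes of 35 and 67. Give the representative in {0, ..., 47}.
Reduce the summands first: 67 ≡ 19 (mod 48), so 35 + 67 ≡ 35 + 19 (mod 48). 35 + 19 = 54; 54 = 1·48 + 6, so (35 + 67) mod 48 = 6.

Final answer: 6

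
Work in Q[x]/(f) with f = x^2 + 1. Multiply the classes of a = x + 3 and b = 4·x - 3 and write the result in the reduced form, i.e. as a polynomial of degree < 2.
First multiply in Q[x] without reducing: a · b = 4·x^2 + 9·x - 9. Now divide by f(x) = x^2 + 1, eliminating the leading term at each step:
  leading term 4·x^2: subtract (4)·f(x) = 4·x^2 + 4, leaving 9·x - 13
The degree is now < 2, so this is the remainder. Hence a · b ≡ 9·x - 13 in Q[x]/(f).

Final answer: a · b ≡ 9·x - 13 (mod f(x))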